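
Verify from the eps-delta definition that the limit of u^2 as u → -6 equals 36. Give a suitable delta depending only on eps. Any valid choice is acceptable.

Let eps > 0. We seek delta > 0 with 0 < |u + 6| < delta ⇒ |u^2 − 36| < eps.
Factor: u^2 − 36 = (u + 6)(u - 6), so |u^2 − 36| = |u + 6|·|u - 6|.
Impose delta ≤ 1 so that |u| < 7; then |u - 6| ≤ 13.
Hence |u^2 − 36| ≤ 13|u + 6|, which is < eps once |u + 6| < eps/13.
Take delta = min(1, eps/13). If 0 < |u + 6| < delta then both bounds hold and |u^2 − 36| ≤ 13|u + 6| < 13·(eps/13) = eps.

delta = min(1, eps/13)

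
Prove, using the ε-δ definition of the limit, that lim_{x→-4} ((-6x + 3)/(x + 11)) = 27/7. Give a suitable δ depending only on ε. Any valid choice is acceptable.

δ = min(7/2, (49/138)ε)

Let ε > 0. We want δ > 0 with 0 < |x + 4| < δ ⇒ |(-6x + 3)/(x + 11) − (27/7)| < ε.
Combining over a common denominator, (-6x + 3)/(x + 11) − (27/7) = [(-6x + 3)·7 − 27·(x + 11)] / [7·(x + 11)] = -69(x + 4) / (7(x + 11)).
So |(-6x + 3)/(x + 11) − (27/7)| = 69|x + 4| / (7·|x + 11|).
Require δ ≤ 7/2, so |x + 11| ≥ |7| − |x + 4| > 7 − 7/2 = 7/2.
Hence |(-6x + 3)/(x + 11) − (27/7)| < 69|x + 4|/(7·(7/2)) = (138/49)|x + 4|, which is < ε once |x + 4| < (49/138)ε.
Take δ = min(7/2, (49/138)ε). Then 0 < |x + 4| < δ forces both bounds, so |(-6x + 3)/(x + 11) − (27/7)| < ε.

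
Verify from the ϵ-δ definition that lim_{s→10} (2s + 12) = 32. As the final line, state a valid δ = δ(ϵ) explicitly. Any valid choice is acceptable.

Let ϵ > 0. We need δ > 0 so that 0 < |s − 10| < δ implies |(2s + 12) − 32| < ϵ.
Since (2s + 12) − 32 = 2(s − 10), we have |(2s + 12) − 32| = 2|s − 10|.
Thus it suffices that |s − 10| < ϵ/2.
Take δ = ϵ/2. If 0 < |s − 10| < δ then |(2s + 12) − 32| = 2|s − 10| < 2·(ϵ/2) = ϵ.

δ = ϵ/2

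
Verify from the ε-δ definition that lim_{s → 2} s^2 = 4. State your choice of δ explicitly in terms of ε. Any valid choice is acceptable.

Suppose ε > 0. We seek δ > 0 with 0 < |s − 2| < δ ⇒ |s^2 − 4| < ε.
Factor: s^2 − 4 = (s − 2)(s + 2), so |s^2 − 4| = |s − 2|·|s + 2|.
Restrict δ ≤ 1. Then |s − 2| < 1 gives |s| < 3, so by the triangle inequality |s + 2| ≤ 3 + 2 = 5.
Hence |s^2 − 4| ≤ 5|s − 2|, which is < ε once |s − 2| < ε/5.
Take δ = min(1, ε/5). If 0 < |s − 2| < δ then both bounds hold and |s^2 − 4| ≤ 5|s − 2| < 5·(ε/5) = ε.

δ = min(1, ε/5)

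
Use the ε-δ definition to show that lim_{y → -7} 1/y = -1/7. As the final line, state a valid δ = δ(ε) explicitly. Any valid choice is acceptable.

δ = min(7/2, (49/2)ε)

Let ε > 0 be given. We seek δ > 0 such that 0 < |y + 7| < δ implies |1/y + 1/7| < ε.
|1/y + 1/7| = |-7 − y|/(7·|y|) = |y + 7|/(7|y|).
Require δ ≤ 7/2 so that |y| > 7 − 7/2 = 7/2, hence 7|y| > 49/2.
Then |1/y + 1/7| < |y + 7|/(49/2), which is < ε when |y + 7| < (49/2)ε.
Take δ = min(7/2, (49/2)ε). Then 0 < |y + 7| < δ gives both |y + 7| < 7/2 and |y + 7| < (49/2)ε, so |1/y + 1/7| < ε.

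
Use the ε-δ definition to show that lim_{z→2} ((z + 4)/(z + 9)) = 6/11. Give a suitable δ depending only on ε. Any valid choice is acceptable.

δ = min(11/2, (121/10)ε)

Let ε > 0 be given. We want δ > 0 with 0 < |z − 2| < δ ⇒ |(z + 4)/(z + 9) − (6/11)| < ε.
Combining over a common denominator, (z + 4)/(z + 9) − (6/11) = [(z + 4)·11 − 6·(z + 9)] / [11·(z + 9)] = 5(z − 2) / (11(z + 9)).
So |(z + 4)/(z + 9) − (6/11)| = 5|z − 2| / (11·|z + 9|).
Require δ ≤ 11/2, so |z + 9| ≥ |11| − |z − 2| > 11 − 11/2 = 11/2.
Hence |(z + 4)/(z + 9) − (6/11)| < 5|z − 2|/(11·(11/2)) = (10/121)|z − 2|, which is < ε once |z − 2| < (121/10)ε.
Take δ = min(11/2, (121/10)ε). Then 0 < |z − 2| < δ forces both bounds, so |(z + 4)/(z + 9) − (6/11)| < ε.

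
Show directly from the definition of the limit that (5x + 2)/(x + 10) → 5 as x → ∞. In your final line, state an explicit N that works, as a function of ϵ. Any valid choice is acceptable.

Let ϵ > 0 be given. We seek N > 0 such that x > N implies |(5x + 2)/(x + 10) − 5| < ϵ.
(5x + 2)/(x + 10) − 5 = ((5x + 2) − 5(x + 10)) / ((x + 10)) = -48/((x + 10)).
For x > 0 we have x + 10 > x, so |(5x + 2)/(x + 10) − 5| = 48/((x + 10)) < 48/(x) = 48/x.
Thus |(5x + 2)/(x + 10) − 5| < ϵ whenever x > 48/ϵ.
Take N = 48/ϵ. If x > N then |(5x + 2)/(x + 10) − 5| < 48/x < ϵ.

N = 48/ϵ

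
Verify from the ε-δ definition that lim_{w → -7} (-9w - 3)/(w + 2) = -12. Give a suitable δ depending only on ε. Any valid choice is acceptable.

Suppose ε > 0. We want δ > 0 with 0 < |w + 7| < δ ⇒ |(-9w - 3)/(w + 2) + 12| < ε.
Combining over a common denominator, (-9w - 3)/(w + 2) + 12 = [(-9w - 3)·(-5) − 60·(w + 2)] / [(-5)·(w + 2)] = -15(w + 7) / ((-5)(w + 2)).
So |(-9w - 3)/(w + 2) + 12| = 15|w + 7| / (5·|w + 2|).
Require δ ≤ 5/2, so |w + 2| ≥ |-5| − |w + 7| > 5 − 5/2 = 5/2.
Hence |(-9w - 3)/(w + 2) + 12| < 15|w + 7|/(5·(5/2)) = (6/5)|w + 7|, which is < ε once |w + 7| < (5/6)ε.
Take δ = min(5/2, (5/6)ε). Then 0 < |w + 7| < δ forces both bounds, so |(-9w - 3)/(w + 2) + 12| < ε.

δ = min(5/2, (5/6)ε)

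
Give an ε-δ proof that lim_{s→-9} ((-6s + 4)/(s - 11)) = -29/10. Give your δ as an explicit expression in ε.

δ = min(10, (100/31)ε)

Suppose ε > 0. We want δ > 0 with 0 < |s + 9| < δ ⇒ |(-6s + 4)/(s - 11) + 29/10| < ε.
Combining over a common denominator, (-6s + 4)/(s - 11) + 29/10 = [(-6s + 4)·(-20) − 58·(s - 11)] / [(-20)·(s - 11)] = 62(s + 9) / ((-20)(s - 11)).
So |(-6s + 4)/(s - 11) + 29/10| = 62|s + 9| / (20·|s − 11|).
Restrict δ ≤ 10. Then |s + 9| < 10 gives |s − 11| = |(s + 9) + (-20)| ≥ 20 − 10 = 10.
Hence |(-6s + 4)/(s - 11) + 29/10| < 62|s + 9|/(20·10) = (31/100)|s + 9|, which is < ε once |s + 9| < (100/31)ε.
Take δ = min(10, (100/31)ε). Then 0 < |s + 9| < δ forces both bounds, so |(-6s + 4)/(s - 11) + 29/10| < ε.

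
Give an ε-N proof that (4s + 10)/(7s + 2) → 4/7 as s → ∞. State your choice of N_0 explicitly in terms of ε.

N_0 = (62/49)/ε

Let ε > 0. We seek N_0 > 0 such that s > N_0 implies |(4s + 10)/(7s + 2) − (4/7)| < ε.
(4s + 10)/(7s + 2) − (4/7) = (7(4s + 10) − 4(7s + 2)) / (7(7s + 2)) = 62/(7(7s + 2)).
For s > 0 we have 7s + 2 > 7s, so |(4s + 10)/(7s + 2) − (4/7)| = 62/(7(7s + 2)) < 62/(7·7s) = (62/49)/s.
Thus |(4s + 10)/(7s + 2) − (4/7)| < ε whenever s > (62/49)/ε.
Take N_0 = (62/49)/ε. If s > N_0 then |(4s + 10)/(7s + 2) − (4/7)| < (62/49)/s < ε.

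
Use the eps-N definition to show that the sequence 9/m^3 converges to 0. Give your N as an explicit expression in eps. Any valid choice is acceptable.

Let eps > 0 be given. For m ≥ 1, |9/m^3 − 0| = 9/m^3.
9/m^3 < eps ⇔ m^3 > 9/eps ⇔ m > (9/eps)^{1/3}.
Take N = (9/eps)^{1/3}. Then m > N implies 9/m^3 < eps.

N = (9/eps)^{1/3}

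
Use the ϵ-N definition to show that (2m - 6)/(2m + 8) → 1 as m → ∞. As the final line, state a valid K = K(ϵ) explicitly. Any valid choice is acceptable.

K = 7/ϵ

Let ϵ > 0. For m ≥ 1, |(2m - 6)/(2m + 8) − 1| = |-28|/(2(2m + 8)) = 28/(2(2m + 8)).
Since 2m + 8 ≥ 2m for m ≥ 1, this is ≤ 28/(2·2m) = 7/m.
So |(2m - 6)/(2m + 8) − 1| < ϵ whenever m > 7/ϵ.
Take K = 7/ϵ. If m > K then |(2m - 6)/(2m + 8) − 1| ≤ 7/m < ϵ.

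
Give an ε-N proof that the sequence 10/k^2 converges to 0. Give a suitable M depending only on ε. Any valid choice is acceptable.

Fix ε > 0. For k ≥ 1, |10/k^2 − 0| = 10/k^2.
10/k^2 < ε ⇔ k^2 > 10/ε ⇔ k > (10/ε)^{1/2}.
Take M = (10/ε)^{1/2}. Then k > M implies 10/k^2 < ε.

M = (10/ε)^{1/2}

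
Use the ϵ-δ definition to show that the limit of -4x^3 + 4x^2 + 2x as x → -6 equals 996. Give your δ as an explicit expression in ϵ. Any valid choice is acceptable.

δ = min(1, ϵ/558)

Fix ϵ > 0. We want δ > 0 such that 0 < |x + 6| < δ implies |(-4x^3 + 4x^2 + 2x) − 996| < ϵ.
(-4x^3 + 4x^2 + 2x) − 996 = -4x^3 + 4x^2 + 2x - 996 = (x + 6)(-4x^2 + 28x - 166).
So |(-4x^3 + 4x^2 + 2x) − 996| = |x + 6|·|-4x^2 + 28x - 166|.
Require δ ≤ 1. Then |x + 6| < 1 gives |x| < 7, and by the triangle inequality |-4x^2 + 28x - 166| ≤ 4·7^2 + 28·7 + 166 = 558.
Hence |(-4x^3 + 4x^2 + 2x) − 996| ≤ 558|x + 6| < ϵ provided |x + 6| < ϵ/558.
Take δ = min(1, ϵ/558). Then 0 < |x + 6| < δ gives both |x + 6| < 1 and |x + 6| < ϵ/558, so |(-4x^3 + 4x^2 + 2x) − 996| < ϵ.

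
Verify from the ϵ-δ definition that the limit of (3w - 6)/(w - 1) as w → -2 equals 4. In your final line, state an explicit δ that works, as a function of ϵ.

Suppose ϵ > 0. We want δ > 0 with 0 < |w + 2| < δ ⇒ |(3w - 6)/(w - 1) − 4| < ϵ.
Combining over a common denominator, (3w - 6)/(w - 1) − 4 = [(3w - 6)·(-3) − (-12)·(w - 1)] / [(-3)·(w - 1)] = 3(w + 2) / ((-3)(w - 1)).
So |(3w - 6)/(w - 1) − 4| = 3|w + 2| / (3·|w − 1|).
Require δ ≤ 3/2, so |w − 1| ≥ |-3| − |w + 2| > 3 − 3/2 = 3/2.
Hence |(3w - 6)/(w - 1) − 4| < 3|w + 2|/(3·(3/2)) = (2/3)|w + 2|, which is < ϵ once |w + 2| < (3/2)ϵ.
Take δ = min(3/2, (3/2)ϵ). Then 0 < |w + 2| < δ forces both bounds, so |(3w - 6)/(w - 1) − 4| < ϵ.

δ = min(3/2, (3/2)ϵ)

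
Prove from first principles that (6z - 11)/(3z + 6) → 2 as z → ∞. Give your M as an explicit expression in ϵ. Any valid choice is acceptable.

M = (23/3)/ϵ

Let ϵ > 0. We seek M > 0 such that z > M implies |(6z - 11)/(3z + 6) − 2| < ϵ.
(6z - 11)/(3z + 6) − 2 = (3(6z - 11) − 6(3z + 6)) / (3(3z + 6)) = -69/(3(3z + 6)).
For z > 0 we have 3z + 6 > 3z, so |(6z - 11)/(3z + 6) − 2| = 69/(3(3z + 6)) < 69/(3·3z) = (23/3)/z.
Thus |(6z - 11)/(3z + 6) − 2| < ϵ whenever z > (23/3)/ϵ.
Take M = (23/3)/ϵ. If z > M then |(6z - 11)/(3z + 6) − 2| < (23/3)/z < ϵ.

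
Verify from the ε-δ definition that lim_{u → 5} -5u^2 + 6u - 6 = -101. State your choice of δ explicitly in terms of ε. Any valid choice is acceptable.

Let ε > 0. We want δ > 0 such that 0 < |u − 5| < δ implies |(-5u^2 + 6u - 6) + 101| < ε.
(-5u^2 + 6u - 6) + 101 = -5u^2 + 6u + 95 = (u − 5)(-5u - 19).
So |(-5u^2 + 6u - 6) + 101| = |u − 5|·|-5u - 19|.
Require δ ≤ 1. Then |u − 5| < 1 gives |u| < 6, and by the triangle inequality |-5u - 19| ≤ 5·6 + 19 = 49.
Hence |(-5u^2 + 6u - 6) + 101| ≤ 49|u − 5| < ε provided |u − 5| < ε/49.
Choosing δ = min(1, ε/49) ensures both conditions, hence |(-5u^2 + 6u - 6) + 101| < ε.

δ = min(1, ε/49)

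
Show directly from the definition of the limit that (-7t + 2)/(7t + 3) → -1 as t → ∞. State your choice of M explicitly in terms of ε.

Suppose ε > 0. We seek M > 0 such that t > M implies |(-7t + 2)/(7t + 3) + 1| < ε.
(-7t + 2)/(7t + 3) + 1 = (7(-7t + 2) − (-7)(7t + 3)) / (7(7t + 3)) = 35/(7(7t + 3)).
For t > 0 we have 7t + 3 > 7t, so |(-7t + 2)/(7t + 3) + 1| = 35/(7(7t + 3)) < 35/(7·7t) = (5/7)/t.
Thus |(-7t + 2)/(7t + 3) + 1| < ε whenever t > (5/7)/ε.
Take M = (5/7)/ε. If t > M then |(-7t + 2)/(7t + 3) + 1| < (5/7)/t < ε.

M = (5/7)/ε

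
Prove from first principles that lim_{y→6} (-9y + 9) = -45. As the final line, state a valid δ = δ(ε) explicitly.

δ = ε/9

Fix ε > 0. We need δ > 0 so that 0 < |y − 6| < δ implies |(-9y + 9) + 45| < ε.
Since (-9y + 9) + 45 = -9(y − 6), we have |(-9y + 9) + 45| = 9|y − 6|.
Thus it suffices that |y − 6| < ε/9.
Take δ = ε/9. If 0 < |y − 6| < δ then |(-9y + 9) + 45| = 9|y − 6| < 9·(ε/9) = ε.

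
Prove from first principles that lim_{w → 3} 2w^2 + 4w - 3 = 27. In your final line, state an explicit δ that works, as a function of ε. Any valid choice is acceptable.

δ = min(1, ε/18)

Suppose ε > 0. We want δ > 0 such that 0 < |w − 3| < δ implies |(2w^2 + 4w - 3) − 27| < ε.
(2w^2 + 4w - 3) − 27 = 2w^2 + 4w - 30 = (w − 3)(2w + 10).
So |(2w^2 + 4w - 3) − 27| = |w − 3|·|2w + 10|.
Require δ ≤ 1. Then |w − 3| < 1 gives |w| < 4, and by the triangle inequality |2w + 10| ≤ 2·4 + 10 = 18.
Hence |(2w^2 + 4w - 3) − 27| ≤ 18|w − 3| < ε provided |w − 3| < ε/18.
Choosing δ = min(1, ε/18) ensures both conditions, hence |(2w^2 + 4w - 3) − 27| < ε.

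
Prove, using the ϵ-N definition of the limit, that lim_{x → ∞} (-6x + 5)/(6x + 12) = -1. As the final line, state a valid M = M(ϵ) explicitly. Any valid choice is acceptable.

Suppose ϵ > 0. We seek M > 0 such that x > M implies |(-6x + 5)/(6x + 12) + 1| < ϵ.
(-6x + 5)/(6x + 12) + 1 = (6(-6x + 5) − (-6)(6x + 12)) / (6(6x + 12)) = 102/(6(6x + 12)).
For x > 0 we have 6x + 12 > 6x, so |(-6x + 5)/(6x + 12) + 1| = 102/(6(6x + 12)) < 102/(6·6x) = (17/6)/x.
Thus |(-6x + 5)/(6x + 12) + 1| < ϵ whenever x > (17/6)/ϵ.
Take M = (17/6)/ϵ. If x > M then |(-6x + 5)/(6x + 12) + 1| < (17/6)/x < ϵ.

M = (17/6)/ϵ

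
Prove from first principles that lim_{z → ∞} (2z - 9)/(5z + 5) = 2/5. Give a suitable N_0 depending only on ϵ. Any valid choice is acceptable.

N_0 = (11/5)/ϵ

Fix ϵ > 0. We seek N_0 > 0 such that z > N_0 implies |(2z - 9)/(5z + 5) − (2/5)| < ϵ.
(2z - 9)/(5z + 5) − (2/5) = (5(2z - 9) − 2(5z + 5)) / (5(5z + 5)) = -55/(5(5z + 5)).
For z > 0 we have 5z + 5 > 5z, so |(2z - 9)/(5z + 5) − (2/5)| = 55/(5(5z + 5)) < 55/(5·5z) = (11/5)/z.
Thus |(2z - 9)/(5z + 5) − (2/5)| < ϵ whenever z > (11/5)/ϵ.
Take N_0 = (11/5)/ϵ. If z > N_0 then |(2z - 9)/(5z + 5) − (2/5)| < (11/5)/z < ϵ.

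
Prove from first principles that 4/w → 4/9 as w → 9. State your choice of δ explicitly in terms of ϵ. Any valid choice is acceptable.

δ = min(9/2, (81/8)ϵ)

Fix ϵ > 0. We seek δ > 0 such that 0 < |w − 9| < δ implies |4/w − (4/9)| < ϵ.
|4/w − (4/9)| = 4·|9 − w|/(9·|w|) = 4|w − 9|/(9|w|).
Restrict δ ≤ 9/2. Then |w − 9| < 9/2 gives |w| > 9/2, so 9|w| > 81/2.
Then |4/w − (4/9)| < 4|w − 9|/(81/2), which is < ϵ when |w − 9| < (81/8)ϵ.
Take δ = min(9/2, (81/8)ϵ). Then 0 < |w − 9| < δ gives both |w − 9| < 9/2 and |w − 9| < (81/8)ϵ, so |4/w − (4/9)| < ϵ.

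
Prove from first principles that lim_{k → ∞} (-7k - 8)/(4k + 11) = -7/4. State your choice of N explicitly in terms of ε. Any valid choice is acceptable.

N = (45/16)/ε

Fix ε > 0. For k ≥ 1, |(-7k - 8)/(4k + 11) + 7/4| = |45|/(4(4k + 11)) = 45/(4(4k + 11)).
Since 4k + 11 ≥ 4k for k ≥ 1, this is ≤ 45/(4·4k) = (45/16)/k.
So |(-7k - 8)/(4k + 11) + 7/4| < ε whenever k > (45/16)/ε.
Take N = (45/16)/ε. If k > N then |(-7k - 8)/(4k + 11) + 7/4| ≤ (45/16)/k < ε.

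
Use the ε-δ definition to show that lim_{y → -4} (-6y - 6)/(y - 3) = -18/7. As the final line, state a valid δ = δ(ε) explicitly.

δ = min(7/2, (49/48)ε)

Suppose ε > 0. We want δ > 0 with 0 < |y + 4| < δ ⇒ |(-6y - 6)/(y - 3) + 18/7| < ε.
Combining over a common denominator, (-6y - 6)/(y - 3) + 18/7 = [(-6y - 6)·(-7) − 18·(y - 3)] / [(-7)·(y - 3)] = 24(y + 4) / ((-7)(y - 3)).
So |(-6y - 6)/(y - 3) + 18/7| = 24|y + 4| / (7·|y − 3|).
Require δ ≤ 7/2, so |y − 3| ≥ |-7| − |y + 4| > 7 − 7/2 = 7/2.
Hence |(-6y - 6)/(y - 3) + 18/7| < 24|y + 4|/(7·(7/2)) = (48/49)|y + 4|, which is < ε once |y + 4| < (49/48)ε.
Take δ = min(7/2, (49/48)ε). Then 0 < |y + 4| < δ forces both bounds, so |(-6y - 6)/(y - 3) + 18/7| < ε.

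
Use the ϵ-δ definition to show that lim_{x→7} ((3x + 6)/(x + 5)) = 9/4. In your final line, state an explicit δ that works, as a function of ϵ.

δ = min(6, 8ϵ)

Let ϵ > 0 be given. We want δ > 0 with 0 < |x − 7| < δ ⇒ |(3x + 6)/(x + 5) − (9/4)| < ϵ.
Combining over a common denominator, (3x + 6)/(x + 5) − (9/4) = [(3x + 6)·12 − 27·(x + 5)] / [12·(x + 5)] = 9(x − 7) / (12(x + 5)).
So |(3x + 6)/(x + 5) − (9/4)| = 9|x − 7| / (12·|x + 5|).
Require δ ≤ 6, so |x + 5| ≥ |12| − |x − 7| > 12 − 6 = 6.
Hence |(3x + 6)/(x + 5) − (9/4)| < 9|x − 7|/(12·6) = (1/8)|x − 7|, which is < ϵ once |x − 7| < 8ϵ.
Take δ = min(6, 8ϵ). Then 0 < |x − 7| < δ forces both bounds, so |(3x + 6)/(x + 5) − (9/4)| < ϵ.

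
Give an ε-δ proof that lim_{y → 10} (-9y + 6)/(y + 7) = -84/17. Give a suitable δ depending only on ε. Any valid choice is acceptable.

δ = min(17/2, (289/138)ε)

Let ε > 0. We want δ > 0 with 0 < |y − 10| < δ ⇒ |(-9y + 6)/(y + 7) + 84/17| < ε.
Combining over a common denominator, (-9y + 6)/(y + 7) + 84/17 = [(-9y + 6)·17 − (-84)·(y + 7)] / [17·(y + 7)] = -69(y − 10) / (17(y + 7)).
So |(-9y + 6)/(y + 7) + 84/17| = 69|y − 10| / (17·|y + 7|).
Require δ ≤ 17/2, so |y + 7| ≥ |17| − |y − 10| > 17 − 17/2 = 17/2.
Hence |(-9y + 6)/(y + 7) + 84/17| < 69|y − 10|/(17·(17/2)) = (138/289)|y − 10|, which is < ε once |y − 10| < (289/138)ε.
Take δ = min(17/2, (289/138)ε). Then 0 < |y − 10| < δ forces both bounds, so |(-9y + 6)/(y + 7) + 84/17| < ε.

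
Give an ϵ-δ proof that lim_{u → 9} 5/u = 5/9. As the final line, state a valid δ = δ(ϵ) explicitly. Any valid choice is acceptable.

Let ϵ > 0 be given. We seek δ > 0 such that 0 < |u − 9| < δ implies |5/u − (5/9)| < ϵ.
|5/u − (5/9)| = 5·|9 − u|/(9·|u|) = 5|u − 9|/(9|u|).
Restrict δ ≤ 9/2. Then |u − 9| < 9/2 gives |u| > 9/2, so 9|u| > 81/2.
Then |5/u − (5/9)| < 5|u − 9|/(81/2), which is < ϵ when |u − 9| < (81/10)ϵ.
Take δ = min(9/2, (81/10)ϵ). Then 0 < |u − 9| < δ gives both |u − 9| < 9/2 and |u − 9| < (81/10)ϵ, so |5/u − (5/9)| < ϵ.

δ = min(9/2, (81/10)ϵ)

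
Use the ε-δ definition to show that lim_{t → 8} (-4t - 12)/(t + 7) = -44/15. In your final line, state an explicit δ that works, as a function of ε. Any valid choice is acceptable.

Let ε > 0 be given. We want δ > 0 with 0 < |t − 8| < δ ⇒ |(-4t - 12)/(t + 7) + 44/15| < ε.
Combining over a common denominator, (-4t - 12)/(t + 7) + 44/15 = [(-4t - 12)·15 − (-44)·(t + 7)] / [15·(t + 7)] = -16(t − 8) / (15(t + 7)).
So |(-4t - 12)/(t + 7) + 44/15| = 16|t − 8| / (15·|t + 7|).
Require δ ≤ 15/2, so |t + 7| ≥ |15| − |t − 8| > 15 − 15/2 = 15/2.
Hence |(-4t - 12)/(t + 7) + 44/15| < 16|t − 8|/(15·(15/2)) = (32/225)|t − 8|, which is < ε once |t − 8| < (225/32)ε.
Take δ = min(15/2, (225/32)ε). Then 0 < |t − 8| < δ forces both bounds, so |(-4t - 12)/(t + 7) + 44/15| < ε.

δ = min(15/2, (225/32)ε)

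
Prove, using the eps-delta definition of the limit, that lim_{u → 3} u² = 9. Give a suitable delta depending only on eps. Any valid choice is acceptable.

delta = min(2, eps/8)

Suppose eps > 0. We seek delta > 0 with 0 < |u − 3| < delta ⇒ |u² − 9| < eps.
Factor: u² − 9 = (u − 3)(u + 3), so |u² − 9| = |u − 3|·|u + 3|.
Restrict delta ≤ 2. Then |u − 3| < 2 gives |u| < 5, so by the triangle inequality |u + 3| ≤ 5 + 3 = 8.
Hence |u² − 9| ≤ 8|u − 3|, which is < eps once |u − 3| < eps/8.
Take delta = min(2, eps/8). If 0 < |u − 3| < delta then both bounds hold and |u² − 9| ≤ 8|u − 3| < 8·(eps/8) = eps.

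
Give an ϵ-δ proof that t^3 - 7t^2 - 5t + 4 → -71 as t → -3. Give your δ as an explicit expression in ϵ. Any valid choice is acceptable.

δ = min(1, ϵ/81)

Fix ϵ > 0. We want δ > 0 such that 0 < |t + 3| < δ implies |(t^3 - 7t^2 - 5t + 4) + 71| < ϵ.
(t^3 - 7t^2 - 5t + 4) + 71 = t^3 - 7t^2 - 5t + 75 = (t + 3)(t^2 - 10t + 25).
So |(t^3 - 7t^2 - 5t + 4) + 71| = |t + 3|·|t^2 - 10t + 25|.
Assume first that |t + 3| < 1, so |t| < 4. Then |t^2 - 10t + 25| ≤ 4^2 + 10·4 + 25 = 81.
Hence |(t^3 - 7t^2 - 5t + 4) + 71| ≤ 81|t + 3| < ϵ provided |t + 3| < ϵ/81.
Take δ = min(1, ϵ/81). Then 0 < |t + 3| < δ gives both |t + 3| < 1 and |t + 3| < ϵ/81, so |(t^3 - 7t^2 - 5t + 4) + 71| < ϵ.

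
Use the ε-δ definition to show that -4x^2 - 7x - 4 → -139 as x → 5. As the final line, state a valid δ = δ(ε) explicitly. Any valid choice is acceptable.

Suppose ε > 0. We want δ > 0 such that 0 < |x − 5| < δ implies |(-4x^2 - 7x - 4) + 139| < ε.
(-4x^2 - 7x - 4) + 139 = -4x^2 - 7x + 135 = (x − 5)(-4x - 27).
So |(-4x^2 - 7x - 4) + 139| = |x − 5|·|-4x - 27|.
Require δ ≤ 1. Then |x − 5| < 1 gives |x| < 6, and by the triangle inequality |-4x - 27| ≤ 4·6 + 27 = 51.
Hence |(-4x^2 - 7x - 4) + 139| ≤ 51|x − 5| < ε provided |x − 5| < ε/51.
Choosing δ = min(1, ε/51) ensures both conditions, hence |(-4x^2 - 7x - 4) + 139| < ε.

δ = min(1, ε/51)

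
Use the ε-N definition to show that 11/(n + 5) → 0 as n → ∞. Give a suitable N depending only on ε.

N = 11/ε

Fix ε > 0. For n ≥ 1, |11/(n + 5) − 0| = 11/(n + 5) ≤ 11/n.
We need 11/n < ε, i.e. n > 11/ε.
Take N = 11/ε. If n > N then |11/(n + 5)| ≤ 11/n < ε.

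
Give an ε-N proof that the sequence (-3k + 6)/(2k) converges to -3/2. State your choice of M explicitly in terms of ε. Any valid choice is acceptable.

Suppose ε > 0. For k ≥ 1, |(-3k + 6)/(2k) + 3/2| = |12|/(2(2k)) = 12/(2(2k)).
Since 2k ≥ 2k for k ≥ 1, this is ≤ 12/(2·2k) = 3/k.
So |(-3k + 6)/(2k) + 3/2| < ε whenever k > 3/ε.
Take M = 3/ε. If k > M then |(-3k + 6)/(2k) + 3/2| ≤ 3/k < ε.

M = 3/ε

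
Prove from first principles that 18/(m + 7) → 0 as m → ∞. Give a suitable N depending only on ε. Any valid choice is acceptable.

Let ε > 0 be given. For m ≥ 1, |18/(m + 7) − 0| = 18/(m + 7) ≤ 18/m.
We need 18/m < ε, i.e. m > 18/ε.
Take N = 18/ε. If m > N then |18/(m + 7)| ≤ 18/m < ε.

N = 18/ε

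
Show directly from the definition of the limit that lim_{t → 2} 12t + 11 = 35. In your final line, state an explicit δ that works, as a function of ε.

Suppose ε > 0. We need δ > 0 so that 0 < |t − 2| < δ implies |(12t + 11) − 35| < ε.
Since (12t + 11) − 35 = 12(t − 2), we have |(12t + 11) − 35| = 12|t − 2|.
Thus it suffices that |t − 2| < ε/12.
Take δ = ε/12. If 0 < |t − 2| < δ then |(12t + 11) − 35| = 12|t − 2| < 12·(ε/12) = ε.

δ = ε/12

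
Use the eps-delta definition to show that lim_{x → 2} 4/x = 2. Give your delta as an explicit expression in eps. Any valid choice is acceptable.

delta = min(1, (1/2)eps)

Suppose eps > 0. We seek delta > 0 such that 0 < |x − 2| < delta implies |4/x − 2| < eps.
|4/x − 2| = 4·|2 − x|/(2·|x|) = 4|x − 2|/(2|x|).
Require delta ≤ 1 so that |x| > 2 − 1 = 1, hence 2|x| > 2.
Then |4/x − 2| < 4|x − 2|/2, which is < eps when |x − 2| < (1/2)eps.
Take delta = min(1, (1/2)eps). Then 0 < |x − 2| < delta gives both |x − 2| < 1 and |x − 2| < (1/2)eps, so |4/x − 2| < eps.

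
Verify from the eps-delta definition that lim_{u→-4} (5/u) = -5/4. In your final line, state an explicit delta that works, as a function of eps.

delta = min(2, (8/5)eps)

Fix eps > 0. We seek delta > 0 such that 0 < |u + 4| < delta implies |5/u + 5/4| < eps.
|5/u + 5/4| = 5·|-4 − u|/(4·|u|) = 5|u + 4|/(4|u|).
Require delta ≤ 2 so that |u| > 4 − 2 = 2, hence 4|u| > 8.
Then |5/u + 5/4| < 5|u + 4|/8, which is < eps when |u + 4| < (8/5)eps.
Take delta = min(2, (8/5)eps). Then 0 < |u + 4| < delta gives both |u + 4| < 2 and |u + 4| < (8/5)eps, so |5/u + 5/4| < eps.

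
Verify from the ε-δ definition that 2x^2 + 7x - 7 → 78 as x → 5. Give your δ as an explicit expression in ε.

δ = min(1, ε/29)

Suppose ε > 0. We want δ > 0 such that 0 < |x − 5| < δ implies |(2x^2 + 7x - 7) − 78| < ε.
(2x^2 + 7x - 7) − 78 = 2x^2 + 7x - 85 = (x − 5)(2x + 17).
So |(2x^2 + 7x - 7) − 78| = |x − 5|·|2x + 17|.
Require δ ≤ 1. Then |x − 5| < 1 gives |x| < 6, and by the triangle inequality |2x + 17| ≤ 2·6 + 17 = 29.
Hence |(2x^2 + 7x - 7) − 78| ≤ 29|x − 5| < ε provided |x − 5| < ε/29.
Take δ = min(1, ε/29). Then 0 < |x − 5| < δ gives both |x − 5| < 1 and |x − 5| < ε/29, so |(2x^2 + 7x - 7) − 78| < ε.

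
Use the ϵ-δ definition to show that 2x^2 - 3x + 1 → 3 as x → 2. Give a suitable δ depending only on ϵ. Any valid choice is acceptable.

δ = min(1, ϵ/7)

Let ϵ > 0 be given. We want δ > 0 such that 0 < |x − 2| < δ implies |(2x^2 - 3x + 1) − 3| < ϵ.
(2x^2 - 3x + 1) − 3 = 2x^2 - 3x - 2 = (x − 2)(2x + 1).
So |(2x^2 - 3x + 1) − 3| = |x − 2|·|2x + 1|.
Require δ ≤ 1. Then |x − 2| < 1 gives |x| < 3, and by the triangle inequality |2x + 1| ≤ 2·3 + 1 = 7.
Hence |(2x^2 - 3x + 1) − 3| ≤ 7|x − 2| < ϵ provided |x − 2| < ϵ/7.
Take δ = min(1, ϵ/7). Then 0 < |x − 2| < δ gives both |x − 2| < 1 and |x − 2| < ϵ/7, so |(2x^2 - 3x + 1) − 3| < ϵ.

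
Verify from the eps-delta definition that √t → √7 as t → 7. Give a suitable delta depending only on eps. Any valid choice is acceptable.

delta = min(7, √7·eps)

Let eps > 0 be given. We want delta > 0 such that 0 < |t − 7| < delta implies |√t − √7| < eps.
Rationalise: √t − √7 = (t − 7)/(√t + √7), so |√t − √7| = |t − 7|/(√t + √7).
Restrict delta ≤ 7 so that |t − 7| < 7 forces t > 0, and then √t + √7 > √7.
Hence |√t − √7| < |t − 7|/√7, which is < eps once |t − 7| < √7·eps.
Take delta = min(7, √7·eps). If 0 < |t − 7| < delta then t > 0 and |√t − √7| < |t − 7|/√7 < eps.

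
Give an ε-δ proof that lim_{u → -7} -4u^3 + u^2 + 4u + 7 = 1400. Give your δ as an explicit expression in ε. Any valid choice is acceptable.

Suppose ε > 0. We want δ > 0 such that 0 < |u + 7| < δ implies |(-4u^3 + u^2 + 4u + 7) − 1400| < ε.
(-4u^3 + u^2 + 4u + 7) − 1400 = -4u^3 + u^2 + 4u - 1393 = (u + 7)(-4u^2 + 29u - 199).
So |(-4u^3 + u^2 + 4u + 7) − 1400| = |u + 7|·|-4u^2 + 29u - 199|.
Assume first that |u + 7| < 2, so |u| < 9. Then |-4u^2 + 29u - 199| ≤ 4·9^2 + 29·9 + 199 = 784.
Hence |(-4u^3 + u^2 + 4u + 7) − 1400| ≤ 784|u + 7| < ε provided |u + 7| < ε/784.
Choosing δ = min(2, ε/784) ensures both conditions, hence |(-4u^3 + u^2 + 4u + 7) − 1400| < ε.

δ = min(2, ε/784)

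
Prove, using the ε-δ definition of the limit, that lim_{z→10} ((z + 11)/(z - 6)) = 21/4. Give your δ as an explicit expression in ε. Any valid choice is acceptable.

Let ε > 0 be given. We want δ > 0 with 0 < |z − 10| < δ ⇒ |(z + 11)/(z - 6) − (21/4)| < ε.
Combining over a common denominator, (z + 11)/(z - 6) − (21/4) = [(z + 11)·4 − 21·(z - 6)] / [4·(z - 6)] = -17(z − 10) / (4(z - 6)).
So |(z + 11)/(z - 6) − (21/4)| = 17|z − 10| / (4·|z − 6|).
Require δ ≤ 2, so |z − 6| ≥ |4| − |z − 10| > 4 − 2 = 2.
Hence |(z + 11)/(z - 6) − (21/4)| < 17|z − 10|/(4·2) = (17/8)|z − 10|, which is < ε once |z − 10| < (8/17)ε.
Take δ = min(2, (8/17)ε). Then 0 < |z − 10| < δ forces both bounds, so |(z + 11)/(z - 6) − (21/4)| < ε.

δ = min(2, (8/17)ε)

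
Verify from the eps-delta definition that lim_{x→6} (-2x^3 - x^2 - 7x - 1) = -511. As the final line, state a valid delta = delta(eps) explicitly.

Let eps > 0. We want delta > 0 such that 0 < |x − 6| < delta implies |(-2x^3 - x^2 - 7x - 1) + 511| < eps.
(-2x^3 - x^2 - 7x - 1) + 511 = -2x^3 - x^2 - 7x + 510 = (x − 6)(-2x^2 - 13x - 85).
So |(-2x^3 - x^2 - 7x - 1) + 511| = |x − 6|·|-2x^2 - 13x - 85|.
Require delta ≤ 1. Then |x − 6| < 1 gives |x| < 7, and by the triangle inequality |-2x^2 - 13x - 85| ≤ 2·7^2 + 13·7 + 85 = 274.
Hence |(-2x^3 - x^2 - 7x - 1) + 511| ≤ 274|x − 6| < eps provided |x − 6| < eps/274.
Take delta = min(1, eps/274). Then 0 < |x − 6| < delta gives both |x − 6| < 1 and |x − 6| < eps/274, so |(-2x^3 - x^2 - 7x - 1) + 511| < eps.

delta = min(1, eps/274)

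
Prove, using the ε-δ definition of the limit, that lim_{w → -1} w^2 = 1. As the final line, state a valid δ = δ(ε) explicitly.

δ = min(2, ε/4)

Suppose ε > 0. We seek δ > 0 with 0 < |w + 1| < δ ⇒ |w^2 − 1| < ε.
Factor: w^2 − 1 = (w + 1)(w - 1), so |w^2 − 1| = |w + 1|·|w - 1|.
Impose δ ≤ 2 so that |w| < 3; then |w - 1| ≤ 4.
Hence |w^2 − 1| ≤ 4|w + 1|, which is < ε once |w + 1| < ε/4.
Take δ = min(2, ε/4). If 0 < |w + 1| < δ then both bounds hold and |w^2 − 1| ≤ 4|w + 1| < 4·(ε/4) = ε.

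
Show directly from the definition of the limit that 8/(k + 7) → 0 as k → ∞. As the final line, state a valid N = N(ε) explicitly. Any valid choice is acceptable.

N = 8/ε

Let ε > 0. For k ≥ 1, |8/(k + 7) − 0| = 8/(k + 7) ≤ 8/k.
We need 8/k < ε, i.e. k > 8/ε.
Take N = 8/ε. If k > N then |8/(k + 7)| ≤ 8/k < ε.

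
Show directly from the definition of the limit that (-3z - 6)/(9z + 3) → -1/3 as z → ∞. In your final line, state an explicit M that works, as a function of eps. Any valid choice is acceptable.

M = (5/9)/eps

Fix eps > 0. We seek M > 0 such that z > M implies |(-3z - 6)/(9z + 3) + 1/3| < eps.
(-3z - 6)/(9z + 3) + 1/3 = (9(-3z - 6) − (-3)(9z + 3)) / (9(9z + 3)) = -45/(9(9z + 3)).
For z > 0 we have 9z + 3 > 9z, so |(-3z - 6)/(9z + 3) + 1/3| = 45/(9(9z + 3)) < 45/(9·9z) = (5/9)/z.
Thus |(-3z - 6)/(9z + 3) + 1/3| < eps whenever z > (5/9)/eps.
Take M = (5/9)/eps. If z > M then |(-3z - 6)/(9z + 3) + 1/3| < (5/9)/z < eps.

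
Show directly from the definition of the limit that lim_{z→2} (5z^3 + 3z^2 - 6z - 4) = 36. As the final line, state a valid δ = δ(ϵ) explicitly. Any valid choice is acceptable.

δ = min(1, ϵ/104)

Suppose ϵ > 0. We want δ > 0 such that 0 < |z − 2| < δ implies |(5z^3 + 3z^2 - 6z - 4) − 36| < ϵ.
(5z^3 + 3z^2 - 6z - 4) − 36 = 5z^3 + 3z^2 - 6z - 40 = (z − 2)(5z^2 + 13z + 20).
So |(5z^3 + 3z^2 - 6z - 4) − 36| = |z − 2|·|5z^2 + 13z + 20|.
Assume first that |z − 2| < 1, so |z| < 3. Then |5z^2 + 13z + 20| ≤ 5·3^2 + 13·3 + 20 = 104.
Hence |(5z^3 + 3z^2 - 6z - 4) − 36| ≤ 104|z − 2| < ϵ provided |z − 2| < ϵ/104.
Take δ = min(1, ϵ/104). Then 0 < |z − 2| < δ gives both |z − 2| < 1 and |z − 2| < ϵ/104, so |(5z^3 + 3z^2 - 6z - 4) − 36| < ϵ.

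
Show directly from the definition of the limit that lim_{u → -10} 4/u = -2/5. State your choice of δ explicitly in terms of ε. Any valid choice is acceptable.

δ = min(5, (25/2)ε)

Fix ε > 0. We seek δ > 0 such that 0 < |u + 10| < δ implies |4/u + 2/5| < ε.
|4/u + 2/5| = 4·|-10 − u|/(10·|u|) = 4|u + 10|/(10|u|).
Require δ ≤ 5 so that |u| > 10 − 5 = 5, hence 10|u| > 50.
Then |4/u + 2/5| < 4|u + 10|/50, which is < ε when |u + 10| < (25/2)ε.
Take δ = min(5, (25/2)ε). Then 0 < |u + 10| < δ gives both |u + 10| < 5 and |u + 10| < (25/2)ε, so |4/u + 2/5| < ε.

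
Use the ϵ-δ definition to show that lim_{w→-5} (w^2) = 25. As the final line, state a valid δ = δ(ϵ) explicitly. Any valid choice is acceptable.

Let ϵ > 0 be given. We seek δ > 0 with 0 < |w + 5| < δ ⇒ |w^2 − 25| < ϵ.
Factor: w^2 − 25 = (w + 5)(w - 5), so |w^2 − 25| = |w + 5|·|w - 5|.
Impose δ ≤ 1 so that |w| < 6; then |w - 5| ≤ 11.
Hence |w^2 − 25| ≤ 11|w + 5|, which is < ϵ once |w + 5| < ϵ/11.
Take δ = min(1, ϵ/11). If 0 < |w + 5| < δ then both bounds hold and |w^2 − 25| ≤ 11|w + 5| < 11·(ϵ/11) = ϵ.

δ = min(1, ϵ/11)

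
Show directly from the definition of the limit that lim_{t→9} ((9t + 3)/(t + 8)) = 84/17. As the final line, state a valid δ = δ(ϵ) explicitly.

Suppose ϵ > 0. We want δ > 0 with 0 < |t − 9| < δ ⇒ |(9t + 3)/(t + 8) − (84/17)| < ϵ.
Combining over a common denominator, (9t + 3)/(t + 8) − (84/17) = [(9t + 3)·17 − 84·(t + 8)] / [17·(t + 8)] = 69(t − 9) / (17(t + 8)).
So |(9t + 3)/(t + 8) − (84/17)| = 69|t − 9| / (17·|t + 8|).
Restrict δ ≤ 17/2. Then |t − 9| < 17/2 gives |t + 8| = |(t − 9) + 17| ≥ 17 − 17/2 = 17/2.
Hence |(9t + 3)/(t + 8) − (84/17)| < 69|t − 9|/(17·(17/2)) = (138/289)|t − 9|, which is < ϵ once |t − 9| < (289/138)ϵ.
Take δ = min(17/2, (289/138)ϵ). Then 0 < |t − 9| < δ forces both bounds, so |(9t + 3)/(t + 8) − (84/17)| < ϵ.

δ = min(17/2, (289/138)ϵ)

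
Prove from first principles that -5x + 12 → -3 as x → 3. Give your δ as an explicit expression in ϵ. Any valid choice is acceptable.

δ = ϵ/5

Let ϵ > 0 be given. We need δ > 0 so that 0 < |x − 3| < δ implies |(-5x + 12) + 3| < ϵ.
Since (-5x + 12) + 3 = -5(x − 3), we have |(-5x + 12) + 3| = 5|x − 3|.
Thus it suffices that |x − 3| < ϵ/5.
Take δ = ϵ/5. If 0 < |x − 3| < δ then |(-5x + 12) + 3| = 5|x − 3| < 5·(ϵ/5) = ϵ.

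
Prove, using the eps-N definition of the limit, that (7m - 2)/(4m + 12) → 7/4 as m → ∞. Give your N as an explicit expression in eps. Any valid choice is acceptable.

Let eps > 0 be given. For m ≥ 1, |(7m - 2)/(4m + 12) − (7/4)| = |-92|/(4(4m + 12)) = 92/(4(4m + 12)).
Since 4m + 12 ≥ 4m for m ≥ 1, this is ≤ 92/(4·4m) = (23/4)/m.
So |(7m - 2)/(4m + 12) − (7/4)| < eps whenever m > (23/4)/eps.
Take N = (23/4)/eps. If m > N then |(7m - 2)/(4m + 12) − (7/4)| ≤ (23/4)/m < eps.

N = (23/4)/eps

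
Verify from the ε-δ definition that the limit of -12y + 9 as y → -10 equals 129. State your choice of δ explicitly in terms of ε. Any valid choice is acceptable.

δ = ε/12

Suppose ε > 0. We need δ > 0 so that 0 < |y + 10| < δ implies |(-12y + 9) − 129| < ε.
Since (-12y + 9) − 129 = -12(y + 10), we have |(-12y + 9) − 129| = 12|y + 10|.
Thus it suffices that |y + 10| < ε/12.
Choosing δ = ε/12 gives |(-12y + 9) − 129| = 12|y + 10| < ε whenever |y + 10| < δ.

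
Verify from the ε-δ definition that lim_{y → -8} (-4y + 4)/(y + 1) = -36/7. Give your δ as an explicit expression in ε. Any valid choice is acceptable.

δ = min(7/2, (49/16)ε)

Suppose ε > 0. We want δ > 0 with 0 < |y + 8| < δ ⇒ |(-4y + 4)/(y + 1) + 36/7| < ε.
Combining over a common denominator, (-4y + 4)/(y + 1) + 36/7 = [(-4y + 4)·(-7) − 36·(y + 1)] / [(-7)·(y + 1)] = -8(y + 8) / ((-7)(y + 1)).
So |(-4y + 4)/(y + 1) + 36/7| = 8|y + 8| / (7·|y + 1|).
Restrict δ ≤ 7/2. Then |y + 8| < 7/2 gives |y + 1| = |(y + 8) + (-7)| ≥ 7 − 7/2 = 7/2.
Hence |(-4y + 4)/(y + 1) + 36/7| < 8|y + 8|/(7·(7/2)) = (16/49)|y + 8|, which is < ε once |y + 8| < (49/16)ε.
Take δ = min(7/2, (49/16)ε). Then 0 < |y + 8| < δ forces both bounds, so |(-4y + 4)/(y + 1) + 36/7| < ε.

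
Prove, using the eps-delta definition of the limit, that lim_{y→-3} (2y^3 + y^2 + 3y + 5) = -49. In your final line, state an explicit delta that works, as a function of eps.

Suppose eps > 0. We want delta > 0 such that 0 < |y + 3| < delta implies |(2y^3 + y^2 + 3y + 5) + 49| < eps.
(2y^3 + y^2 + 3y + 5) + 49 = 2y^3 + y^2 + 3y + 54 = (y + 3)(2y^2 - 5y + 18).
So |(2y^3 + y^2 + 3y + 5) + 49| = |y + 3|·|2y^2 - 5y + 18|.
Assume first that |y + 3| < 1, so |y| < 4. Then |2y^2 - 5y + 18| ≤ 2·4^2 + 5·4 + 18 = 70.
Hence |(2y^3 + y^2 + 3y + 5) + 49| ≤ 70|y + 3| < eps provided |y + 3| < eps/70.
Choosing delta = min(1, eps/70) ensures both conditions, hence |(2y^3 + y^2 + 3y + 5) + 49| < eps.

delta = min(1, eps/70)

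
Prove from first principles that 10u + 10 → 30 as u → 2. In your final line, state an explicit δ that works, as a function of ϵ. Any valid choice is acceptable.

δ = ϵ/10

Suppose ϵ > 0. We need δ > 0 so that 0 < |u − 2| < δ implies |(10u + 10) − 30| < ϵ.
Since (10u + 10) − 30 = 10(u − 2), we have |(10u + 10) − 30| = 10|u − 2|.
Thus it suffices that |u − 2| < ϵ/10.
Take δ = ϵ/10. If 0 < |u − 2| < δ then |(10u + 10) − 30| = 10|u − 2| < 10·(ϵ/10) = ϵ.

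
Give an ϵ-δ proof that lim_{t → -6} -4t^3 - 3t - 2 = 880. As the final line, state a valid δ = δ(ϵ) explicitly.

δ = min(1, ϵ/511)

Let ϵ > 0 be given. We want δ > 0 such that 0 < |t + 6| < δ implies |(-4t^3 - 3t - 2) − 880| < ϵ.
(-4t^3 - 3t - 2) − 880 = -4t^3 - 3t - 882 = (t + 6)(-4t^2 + 24t - 147).
So |(-4t^3 - 3t - 2) − 880| = |t + 6|·|-4t^2 + 24t - 147|.
Assume first that |t + 6| < 1, so |t| < 7. Then |-4t^2 + 24t - 147| ≤ 4·7^2 + 24·7 + 147 = 511.
Hence |(-4t^3 - 3t - 2) − 880| ≤ 511|t + 6| < ϵ provided |t + 6| < ϵ/511.
Choosing δ = min(1, ϵ/511) ensures both conditions, hence |(-4t^3 - 3t - 2) − 880| < ϵ.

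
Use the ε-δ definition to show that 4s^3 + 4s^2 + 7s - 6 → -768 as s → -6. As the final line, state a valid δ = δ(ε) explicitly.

δ = min(1, ε/463)

Suppose ε > 0. We want δ > 0 such that 0 < |s + 6| < δ implies |(4s^3 + 4s^2 + 7s - 6) + 768| < ε.
(4s^3 + 4s^2 + 7s - 6) + 768 = 4s^3 + 4s^2 + 7s + 762 = (s + 6)(4s^2 - 20s + 127).
So |(4s^3 + 4s^2 + 7s - 6) + 768| = |s + 6|·|4s^2 - 20s + 127|.
Require δ ≤ 1. Then |s + 6| < 1 gives |s| < 7, and by the triangle inequality |4s^2 - 20s + 127| ≤ 4·7^2 + 20·7 + 127 = 463.
Hence |(4s^3 + 4s^2 + 7s - 6) + 768| ≤ 463|s + 6| < ε provided |s + 6| < ε/463.
Take δ = min(1, ε/463). Then 0 < |s + 6| < δ gives both |s + 6| < 1 and |s + 6| < ε/463, so |(4s^3 + 4s^2 + 7s - 6) + 768| < ε.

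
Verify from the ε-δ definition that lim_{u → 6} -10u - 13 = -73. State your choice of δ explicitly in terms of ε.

δ = ε/10

Suppose ε > 0. We need δ > 0 so that 0 < |u − 6| < δ implies |(-10u - 13) + 73| < ε.
Since (-10u - 13) + 73 = -10(u − 6), we have |(-10u - 13) + 73| = 10|u − 6|.
So 10|u − 6| < ε exactly when |u − 6| < ε/10.
Take δ = ε/10. If 0 < |u − 6| < δ then |(-10u - 13) + 73| = 10|u − 6| < 10·(ε/10) = ε.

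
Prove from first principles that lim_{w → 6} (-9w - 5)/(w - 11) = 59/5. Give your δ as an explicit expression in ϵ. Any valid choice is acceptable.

Let ϵ > 0. We want δ > 0 with 0 < |w − 6| < δ ⇒ |(-9w - 5)/(w - 11) − (59/5)| < ϵ.
Combining over a common denominator, (-9w - 5)/(w - 11) − (59/5) = [(-9w - 5)·(-5) − (-59)·(w - 11)] / [(-5)·(w - 11)] = 104(w − 6) / ((-5)(w - 11)).
So |(-9w - 5)/(w - 11) − (59/5)| = 104|w − 6| / (5·|w − 11|).
Require δ ≤ 5/2, so |w − 11| ≥ |-5| − |w − 6| > 5 − 5/2 = 5/2.
Hence |(-9w - 5)/(w - 11) − (59/5)| < 104|w − 6|/(5·(5/2)) = (208/25)|w − 6|, which is < ϵ once |w − 6| < (25/208)ϵ.
Take δ = min(5/2, (25/208)ϵ). Then 0 < |w − 6| < δ forces both bounds, so |(-9w - 5)/(w - 11) − (59/5)| < ϵ.

δ = min(5/2, (25/208)ϵ)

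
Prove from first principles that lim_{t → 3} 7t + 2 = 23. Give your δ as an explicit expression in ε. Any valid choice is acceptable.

δ = ε/7

Suppose ε > 0. We need δ > 0 so that 0 < |t − 3| < δ implies |(7t + 2) − 23| < ε.
Since (7t + 2) − 23 = 7(t − 3), we have |(7t + 2) − 23| = 7|t − 3|.
So 7|t − 3| < ε exactly when |t − 3| < ε/7.
Take δ = ε/7. If 0 < |t − 3| < δ then |(7t + 2) − 23| = 7|t − 3| < 7·(ε/7) = ε.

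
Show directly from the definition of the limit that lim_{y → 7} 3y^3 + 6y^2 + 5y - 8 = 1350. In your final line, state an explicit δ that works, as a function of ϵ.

Fix ϵ > 0. We want δ > 0 such that 0 < |y − 7| < δ implies |(3y^3 + 6y^2 + 5y - 8) − 1350| < ϵ.
(3y^3 + 6y^2 + 5y - 8) − 1350 = 3y^3 + 6y^2 + 5y - 1358 = (y − 7)(3y^2 + 27y + 194).
So |(3y^3 + 6y^2 + 5y - 8) − 1350| = |y − 7|·|3y^2 + 27y + 194|.
Require δ ≤ 2. Then |y − 7| < 2 gives |y| < 9, and by the triangle inequality |3y^2 + 27y + 194| ≤ 3·9^2 + 27·9 + 194 = 680.
Hence |(3y^3 + 6y^2 + 5y - 8) − 1350| ≤ 680|y − 7| < ϵ provided |y − 7| < ϵ/680.
Choosing δ = min(2, ϵ/680) ensures both conditions, hence |(3y^3 + 6y^2 + 5y - 8) − 1350| < ϵ.

δ = min(2, ϵ/680)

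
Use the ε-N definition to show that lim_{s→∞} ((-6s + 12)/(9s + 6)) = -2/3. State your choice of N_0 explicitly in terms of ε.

N_0 = (16/9)/ε

Suppose ε > 0. We seek N_0 > 0 such that s > N_0 implies |(-6s + 12)/(9s + 6) + 2/3| < ε.
(-6s + 12)/(9s + 6) + 2/3 = (9(-6s + 12) − (-6)(9s + 6)) / (9(9s + 6)) = 144/(9(9s + 6)).
For s > 0 we have 9s + 6 > 9s, so |(-6s + 12)/(9s + 6) + 2/3| = 144/(9(9s + 6)) < 144/(9·9s) = (16/9)/s.
Thus |(-6s + 12)/(9s + 6) + 2/3| < ε whenever s > (16/9)/ε.
Take N_0 = (16/9)/ε. If s > N_0 then |(-6s + 12)/(9s + 6) + 2/3| < (16/9)/s < ε.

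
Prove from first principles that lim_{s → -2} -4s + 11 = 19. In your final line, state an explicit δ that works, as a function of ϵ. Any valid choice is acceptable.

δ = ϵ/4

Let ϵ > 0 be given. We need δ > 0 so that 0 < |s + 2| < δ implies |(-4s + 11) − 19| < ϵ.
|(-4s + 11) − 19| = |-4s - 8| = 4|s + 2|.
Thus it suffices that |s + 2| < ϵ/4.
Choosing δ = ϵ/4 gives |(-4s + 11) − 19| = 4|s + 2| < ϵ whenever |s + 2| < δ.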